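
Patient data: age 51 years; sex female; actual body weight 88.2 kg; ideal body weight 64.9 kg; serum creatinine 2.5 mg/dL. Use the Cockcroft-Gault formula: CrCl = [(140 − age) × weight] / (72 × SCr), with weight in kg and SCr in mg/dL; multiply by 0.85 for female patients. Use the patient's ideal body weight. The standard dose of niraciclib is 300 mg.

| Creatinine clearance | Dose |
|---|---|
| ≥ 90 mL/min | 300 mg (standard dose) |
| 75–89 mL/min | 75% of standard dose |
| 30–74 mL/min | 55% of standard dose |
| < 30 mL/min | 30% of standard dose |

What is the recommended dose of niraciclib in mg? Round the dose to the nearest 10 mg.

90 mg

CrCl = (140 − 51) × 64.9 / (72 × 2.5) × 0.85 = 5776.1 / 180.00 × 0.85 ≈ 27.3 mL/min
CrCl ≈ 27 mL/min → bracket < 30 mL/min.
30% of 300 mg = 90 mg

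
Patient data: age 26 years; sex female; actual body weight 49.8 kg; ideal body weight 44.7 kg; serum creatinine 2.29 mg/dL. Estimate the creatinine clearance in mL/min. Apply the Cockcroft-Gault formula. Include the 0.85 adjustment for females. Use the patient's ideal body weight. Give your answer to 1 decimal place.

26.3 mL/min

CrCl = (140 − 26) × 44.7 / (72 × 2.29) × 0.85 = 5095.8 / 164.88 × 0.85 ≈ 26.3 mL/min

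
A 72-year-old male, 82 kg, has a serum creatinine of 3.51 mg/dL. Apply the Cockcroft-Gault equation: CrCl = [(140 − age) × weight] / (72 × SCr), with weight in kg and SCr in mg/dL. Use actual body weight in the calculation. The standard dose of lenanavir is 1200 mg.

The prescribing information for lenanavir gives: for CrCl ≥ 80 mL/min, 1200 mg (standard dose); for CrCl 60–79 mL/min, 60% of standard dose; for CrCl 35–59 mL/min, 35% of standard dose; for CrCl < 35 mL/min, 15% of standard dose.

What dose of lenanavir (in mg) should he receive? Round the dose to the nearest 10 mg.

CrCl = (140 − 72) × 82 / (72 × 3.51) = 5576.0 / 252.72 ≈ 22.1 mL/min
CrCl ≈ 22 mL/min → bracket < 35 mL/min.
15% of 1200 mg = 180 mg

180 mg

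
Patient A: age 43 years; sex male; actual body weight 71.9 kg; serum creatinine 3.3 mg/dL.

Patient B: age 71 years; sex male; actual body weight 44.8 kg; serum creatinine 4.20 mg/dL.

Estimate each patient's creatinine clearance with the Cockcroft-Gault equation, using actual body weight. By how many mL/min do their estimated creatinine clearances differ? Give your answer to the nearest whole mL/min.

Patient A: CrCl = (140 − 43) × 71.9 / (72 × 3.3) = 6974.3 / 237.60 ≈ 29.4 mL/min
Patient B: CrCl = (140 − 71) × 44.8 / (72 × 4.2) = 3091.2 / 302.40 ≈ 10.2 mL/min
|29.4 − 10.2| = 19.2 mL/min

19 mL/min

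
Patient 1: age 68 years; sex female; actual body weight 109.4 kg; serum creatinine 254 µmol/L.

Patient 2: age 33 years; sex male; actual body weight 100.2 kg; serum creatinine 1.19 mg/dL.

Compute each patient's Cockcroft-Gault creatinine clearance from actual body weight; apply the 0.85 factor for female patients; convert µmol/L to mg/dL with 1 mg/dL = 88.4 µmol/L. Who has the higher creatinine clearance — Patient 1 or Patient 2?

Patient 1: SCr = 254 / 88.4 = 2.873 mg/dL
Patient 1: CrCl = (140 − 68) × 109.4 / (72 × 2.873) × 0.85 = 7876.8 / 206.86 × 0.85 ≈ 32.4 mL/min
Patient 2: CrCl = (140 − 33) × 100.2 / (72 × 1.19) = 10721.4 / 85.68 ≈ 125.1 mL/min
32.4 vs 125.1 mL/min → Patient 2 is higher.

Patient 2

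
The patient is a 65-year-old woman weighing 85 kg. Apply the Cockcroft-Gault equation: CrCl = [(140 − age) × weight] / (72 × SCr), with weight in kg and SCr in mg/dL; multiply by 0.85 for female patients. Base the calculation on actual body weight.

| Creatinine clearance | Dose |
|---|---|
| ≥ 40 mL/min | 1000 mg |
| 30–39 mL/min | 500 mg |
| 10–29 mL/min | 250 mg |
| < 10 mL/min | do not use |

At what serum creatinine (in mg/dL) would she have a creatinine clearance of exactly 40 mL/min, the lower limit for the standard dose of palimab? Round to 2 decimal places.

Standard dose requires CrCl ≥ 40 mL/min.
Set (140 − 65) × 85 × 0.85 / (72 × SCr) = 40
SCr = (140 − 65) × 85 × 0.85 / (72 × 40) = 1.882 mg/dL

1.88 mg/dL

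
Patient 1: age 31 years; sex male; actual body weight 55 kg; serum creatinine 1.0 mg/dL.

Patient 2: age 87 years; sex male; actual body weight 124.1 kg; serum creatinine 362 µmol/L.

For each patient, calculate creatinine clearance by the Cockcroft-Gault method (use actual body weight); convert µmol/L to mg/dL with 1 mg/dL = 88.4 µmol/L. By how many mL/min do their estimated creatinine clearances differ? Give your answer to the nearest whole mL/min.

61 mL/min

Patient 1: CrCl = (140 − 31) × 55 / (72 × 1) = 5995.0 / 72.00 ≈ 83.3 mL/min
Patient 2: SCr = 362 / 88.4 = 4.095 mg/dL
Patient 2: CrCl = (140 − 87) × 124.1 / (72 × 4.095) = 6577.3 / 294.84 ≈ 22.3 mL/min
|83.3 − 22.3| = 61.0 mL/min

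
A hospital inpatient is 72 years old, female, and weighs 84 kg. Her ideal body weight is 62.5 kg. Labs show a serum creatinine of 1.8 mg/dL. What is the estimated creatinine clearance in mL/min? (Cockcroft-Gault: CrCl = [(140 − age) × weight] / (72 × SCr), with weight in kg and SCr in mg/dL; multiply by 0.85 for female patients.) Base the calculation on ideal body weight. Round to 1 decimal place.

27.9 mL/min

CrCl = (140 − 72) × 62.5 / (72 × 1.8) × 0.85 = 4250.0 / 129.60 × 0.85 ≈ 27.9 mL/min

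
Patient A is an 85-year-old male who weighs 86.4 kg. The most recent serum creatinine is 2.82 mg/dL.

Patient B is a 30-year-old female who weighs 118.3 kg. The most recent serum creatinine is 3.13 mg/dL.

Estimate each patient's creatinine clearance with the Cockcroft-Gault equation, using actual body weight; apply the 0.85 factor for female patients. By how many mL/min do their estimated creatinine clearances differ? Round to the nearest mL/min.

26 mL/min

Patient A: CrCl = (140 − 85) × 86.4 / (72 × 2.82) = 4752.0 / 203.04 ≈ 23.4 mL/min
Patient B: CrCl = (140 − 30) × 118.3 / (72 × 3.13) × 0.85 = 13013.0 / 225.36 × 0.85 ≈ 49.1 mL/min
|23.4 − 49.1| = 25.7 mL/min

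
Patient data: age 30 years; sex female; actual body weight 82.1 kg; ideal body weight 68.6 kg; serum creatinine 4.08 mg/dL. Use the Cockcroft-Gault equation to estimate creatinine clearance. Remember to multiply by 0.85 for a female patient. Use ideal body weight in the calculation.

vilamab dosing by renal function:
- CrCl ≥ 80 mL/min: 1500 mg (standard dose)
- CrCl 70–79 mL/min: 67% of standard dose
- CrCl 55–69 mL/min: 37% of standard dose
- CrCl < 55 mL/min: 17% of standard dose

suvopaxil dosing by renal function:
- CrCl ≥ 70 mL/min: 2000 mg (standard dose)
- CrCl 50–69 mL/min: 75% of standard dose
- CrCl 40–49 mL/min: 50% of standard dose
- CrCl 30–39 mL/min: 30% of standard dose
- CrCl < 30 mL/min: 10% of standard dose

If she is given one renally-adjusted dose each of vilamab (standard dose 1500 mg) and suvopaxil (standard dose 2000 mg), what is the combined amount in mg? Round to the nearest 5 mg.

455 mg

CrCl = (140 − 30) × 68.6 / (72 × 4.08) × 0.85 = 7546.0 / 293.76 × 0.85 ≈ 21.8 mL/min
CrCl ≈ 22 mL/min.
vilamab: < 55 mL/min → 17% of 1500 mg = 255 mg.
suvopaxil: < 30 mL/min → 10% of 2000 mg = 200 mg.
Total = 255 + 200 = 455 mg.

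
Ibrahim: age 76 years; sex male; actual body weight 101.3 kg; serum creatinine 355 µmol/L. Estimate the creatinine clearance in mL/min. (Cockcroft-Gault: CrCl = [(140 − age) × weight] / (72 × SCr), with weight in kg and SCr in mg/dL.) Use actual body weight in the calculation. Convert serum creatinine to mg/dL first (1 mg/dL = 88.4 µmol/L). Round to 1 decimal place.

SCr = 355 / 88.4 = 4.016 mg/dL
CrCl = (140 − 76) × 101.3 / (72 × 4.016) = 6483.2 / 289.15 ≈ 22.4 mL/min

22.4 mL/min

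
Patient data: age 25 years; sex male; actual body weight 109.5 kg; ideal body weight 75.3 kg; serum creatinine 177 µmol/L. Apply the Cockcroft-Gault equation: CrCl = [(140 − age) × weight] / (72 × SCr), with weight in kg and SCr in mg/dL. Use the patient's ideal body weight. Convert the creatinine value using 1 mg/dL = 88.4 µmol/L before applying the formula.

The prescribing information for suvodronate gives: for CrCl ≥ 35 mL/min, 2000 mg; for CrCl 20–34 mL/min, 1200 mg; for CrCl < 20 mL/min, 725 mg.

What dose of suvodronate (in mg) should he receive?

SCr = 177 / 88.4 = 2.002 mg/dL
CrCl = (140 − 25) × 75.3 / (72 × 2.002) = 8659.5 / 144.14 ≈ 60.1 mL/min
CrCl ≈ 60 mL/min → bracket ≥ 35 mL/min.
Dose for this bracket: 2000 mg.

2000 mg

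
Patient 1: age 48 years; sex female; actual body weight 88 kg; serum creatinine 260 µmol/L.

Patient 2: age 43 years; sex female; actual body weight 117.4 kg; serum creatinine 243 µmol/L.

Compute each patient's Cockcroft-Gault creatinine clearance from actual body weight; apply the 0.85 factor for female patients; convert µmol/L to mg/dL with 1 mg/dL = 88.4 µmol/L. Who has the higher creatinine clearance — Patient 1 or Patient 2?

Patient 1: SCr = 260 / 88.4 = 2.941 mg/dL
Patient 1: CrCl = (140 − 48) × 88 / (72 × 2.941) × 0.85 = 8096.0 / 211.75 × 0.85 ≈ 32.5 mL/min
Patient 2: SCr = 243 / 88.4 = 2.749 mg/dL
Patient 2: CrCl = (140 − 43) × 117.4 / (72 × 2.749) × 0.85 = 11387.8 / 197.93 × 0.85 ≈ 48.9 mL/min
32.5 vs 48.9 mL/min → Patient 2 is higher.

Patient 2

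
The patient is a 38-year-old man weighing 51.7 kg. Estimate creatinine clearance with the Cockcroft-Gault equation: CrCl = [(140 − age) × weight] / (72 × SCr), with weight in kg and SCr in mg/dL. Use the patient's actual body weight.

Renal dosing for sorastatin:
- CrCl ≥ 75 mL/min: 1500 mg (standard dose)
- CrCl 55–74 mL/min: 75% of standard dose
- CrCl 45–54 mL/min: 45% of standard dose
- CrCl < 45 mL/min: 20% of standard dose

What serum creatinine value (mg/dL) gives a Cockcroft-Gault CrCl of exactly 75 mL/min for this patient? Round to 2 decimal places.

Standard dose requires CrCl ≥ 75 mL/min.
Set (140 − 38) × 51.7 / (72 × SCr) = 75
SCr = (140 − 38) × 51.7 / (72 × 75) = 0.977 mg/dL

0.98 mg/dL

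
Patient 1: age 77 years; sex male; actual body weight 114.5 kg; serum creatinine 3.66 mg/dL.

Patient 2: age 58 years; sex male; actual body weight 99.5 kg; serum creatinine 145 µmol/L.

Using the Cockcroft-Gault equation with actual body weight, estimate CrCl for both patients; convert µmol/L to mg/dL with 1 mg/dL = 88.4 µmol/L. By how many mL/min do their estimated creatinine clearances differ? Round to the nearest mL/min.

42 mL/min

Patient 1: CrCl = (140 − 77) × 114.5 / (72 × 3.66) = 7213.5 / 263.52 ≈ 27.4 mL/min
Patient 2: SCr = 145 / 88.4 = 1.64 mg/dL
Patient 2: CrCl = (140 − 58) × 99.5 / (72 × 1.64) = 8159.0 / 118.08 ≈ 69.1 mL/min
|27.4 − 69.1| = 41.7 mL/min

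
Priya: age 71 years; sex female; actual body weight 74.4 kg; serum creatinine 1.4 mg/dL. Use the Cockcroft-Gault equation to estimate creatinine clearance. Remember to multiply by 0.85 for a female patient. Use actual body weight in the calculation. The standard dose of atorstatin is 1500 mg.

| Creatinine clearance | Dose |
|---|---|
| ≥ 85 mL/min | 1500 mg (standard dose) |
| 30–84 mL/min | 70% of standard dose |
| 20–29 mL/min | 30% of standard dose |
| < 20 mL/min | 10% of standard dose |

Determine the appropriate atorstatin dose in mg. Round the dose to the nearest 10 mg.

CrCl = (140 − 71) × 74.4 / (72 × 1.4) × 0.85 = 5133.6 / 100.80 × 0.85 ≈ 43.3 mL/min
CrCl ≈ 43 mL/min → bracket 30–84 mL/min.
70% of 1500 mg = 1050 mg

1050 mg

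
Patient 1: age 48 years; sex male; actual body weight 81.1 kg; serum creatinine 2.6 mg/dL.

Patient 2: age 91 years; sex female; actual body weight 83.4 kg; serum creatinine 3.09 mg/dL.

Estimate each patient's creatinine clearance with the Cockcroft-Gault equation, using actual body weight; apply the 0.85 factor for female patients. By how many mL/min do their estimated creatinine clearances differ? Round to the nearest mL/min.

24 mL/min

Patient 1: CrCl = (140 − 48) × 81.1 / (72 × 2.6) = 7461.2 / 187.20 ≈ 39.9 mL/min
Patient 2: CrCl = (140 − 91) × 83.4 / (72 × 3.09) × 0.85 = 4086.6 / 222.48 × 0.85 ≈ 15.6 mL/min
|39.9 − 15.6| = 24.3 mL/min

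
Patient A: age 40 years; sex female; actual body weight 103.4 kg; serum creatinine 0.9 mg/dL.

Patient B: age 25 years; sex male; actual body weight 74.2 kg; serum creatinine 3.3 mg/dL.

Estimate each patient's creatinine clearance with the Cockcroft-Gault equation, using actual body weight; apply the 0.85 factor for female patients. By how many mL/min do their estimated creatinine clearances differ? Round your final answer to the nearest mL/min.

100 mL/min

Patient A: CrCl = (140 − 40) × 103.4 / (72 × 0.9) × 0.85 = 10340.0 / 64.80 × 0.85 ≈ 135.6 mL/min
Patient B: CrCl = (140 − 25) × 74.2 / (72 × 3.3) = 8533.0 / 237.60 ≈ 35.9 mL/min
|135.6 − 35.9| = 99.7 mL/min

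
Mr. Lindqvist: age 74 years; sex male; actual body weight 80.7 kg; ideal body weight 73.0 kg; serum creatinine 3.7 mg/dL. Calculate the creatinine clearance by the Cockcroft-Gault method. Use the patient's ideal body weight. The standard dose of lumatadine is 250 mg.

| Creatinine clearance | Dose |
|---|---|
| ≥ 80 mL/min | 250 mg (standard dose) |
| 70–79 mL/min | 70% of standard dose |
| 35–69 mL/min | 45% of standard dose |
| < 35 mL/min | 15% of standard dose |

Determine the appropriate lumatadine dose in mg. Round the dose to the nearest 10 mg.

CrCl = (140 − 74) × 73 / (72 × 3.7) = 4818.0 / 266.40 ≈ 18.1 mL/min
CrCl ≈ 18 mL/min → bracket < 35 mL/min.
15% of 250 mg = 37.5 mg → 40 mg

40 mg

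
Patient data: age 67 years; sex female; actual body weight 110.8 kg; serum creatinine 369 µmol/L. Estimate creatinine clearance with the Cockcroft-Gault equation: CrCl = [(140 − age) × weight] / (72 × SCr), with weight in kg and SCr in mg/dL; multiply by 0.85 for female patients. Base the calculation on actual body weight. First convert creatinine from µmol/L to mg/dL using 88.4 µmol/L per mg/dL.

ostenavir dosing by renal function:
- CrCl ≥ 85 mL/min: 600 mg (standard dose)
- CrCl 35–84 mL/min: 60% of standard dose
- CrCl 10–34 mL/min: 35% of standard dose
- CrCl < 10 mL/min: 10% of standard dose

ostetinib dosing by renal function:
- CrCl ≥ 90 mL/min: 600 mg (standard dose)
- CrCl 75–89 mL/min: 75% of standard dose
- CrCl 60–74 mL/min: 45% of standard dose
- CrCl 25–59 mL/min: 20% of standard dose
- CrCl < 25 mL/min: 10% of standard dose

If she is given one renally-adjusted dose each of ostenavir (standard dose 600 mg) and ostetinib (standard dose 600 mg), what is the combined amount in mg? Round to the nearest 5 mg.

270 mg

SCr = 369 / 88.4 = 4.174 mg/dL
CrCl = (140 − 67) × 110.8 / (72 × 4.174) × 0.85 = 8088.4 / 300.53 × 0.85 ≈ 22.9 mL/min
CrCl ≈ 23 mL/min.
ostenavir: 10–34 mL/min → 35% of 600 mg = 210 mg.
ostetinib: < 25 mL/min → 10% of 600 mg = 60 mg.
Total = 210 + 60 = 270 mg.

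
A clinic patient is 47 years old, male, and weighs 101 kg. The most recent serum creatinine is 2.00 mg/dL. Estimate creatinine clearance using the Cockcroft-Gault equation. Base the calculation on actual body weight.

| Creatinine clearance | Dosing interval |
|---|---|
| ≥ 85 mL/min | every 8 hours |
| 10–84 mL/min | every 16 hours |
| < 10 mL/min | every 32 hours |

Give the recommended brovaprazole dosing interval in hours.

CrCl = (140 − 47) × 101 / (72 × 2) = 9393.0 / 144.00 ≈ 65.2 mL/min
CrCl ≈ 65 mL/min → bracket 10–84 mL/min → every 16 hours.

every 16 hours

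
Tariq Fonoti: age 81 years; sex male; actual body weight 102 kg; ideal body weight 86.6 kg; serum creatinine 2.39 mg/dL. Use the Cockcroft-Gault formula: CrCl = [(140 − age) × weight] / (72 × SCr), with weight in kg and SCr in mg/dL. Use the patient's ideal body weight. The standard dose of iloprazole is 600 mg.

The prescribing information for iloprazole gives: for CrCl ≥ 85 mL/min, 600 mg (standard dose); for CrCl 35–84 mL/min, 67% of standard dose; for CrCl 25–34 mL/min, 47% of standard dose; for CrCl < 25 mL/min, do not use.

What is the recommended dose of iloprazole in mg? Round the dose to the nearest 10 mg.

280 mg

CrCl = (140 − 81) × 86.6 / (72 × 2.39) = 5109.4 / 172.08 ≈ 29.7 mL/min
CrCl ≈ 30 mL/min → bracket 25–34 mL/min.
47% of 600 mg = 282 mg → 280 mg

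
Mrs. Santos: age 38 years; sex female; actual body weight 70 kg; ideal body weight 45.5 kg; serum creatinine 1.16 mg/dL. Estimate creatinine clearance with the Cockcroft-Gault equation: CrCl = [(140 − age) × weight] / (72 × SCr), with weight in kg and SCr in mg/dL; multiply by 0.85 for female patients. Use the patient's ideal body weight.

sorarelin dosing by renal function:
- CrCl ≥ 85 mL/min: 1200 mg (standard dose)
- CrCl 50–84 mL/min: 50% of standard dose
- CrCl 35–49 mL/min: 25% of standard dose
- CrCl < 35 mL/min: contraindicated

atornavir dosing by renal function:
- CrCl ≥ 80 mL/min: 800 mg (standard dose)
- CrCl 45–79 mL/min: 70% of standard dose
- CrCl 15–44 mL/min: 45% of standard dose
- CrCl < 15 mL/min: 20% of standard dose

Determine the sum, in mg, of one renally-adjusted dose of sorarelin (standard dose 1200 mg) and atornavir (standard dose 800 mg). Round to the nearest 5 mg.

860 mg

CrCl = (140 − 38) × 45.5 / (72 × 1.16) × 0.85 = 4641.0 / 83.52 × 0.85 ≈ 47.2 mL/min
CrCl ≈ 47 mL/min.
sorarelin: 35–49 mL/min → 25% of 1200 mg = 300 mg.
atornavir: 45–79 mL/min → 70% of 800 mg = 560 mg.
Total = 300 + 560 = 860 mg.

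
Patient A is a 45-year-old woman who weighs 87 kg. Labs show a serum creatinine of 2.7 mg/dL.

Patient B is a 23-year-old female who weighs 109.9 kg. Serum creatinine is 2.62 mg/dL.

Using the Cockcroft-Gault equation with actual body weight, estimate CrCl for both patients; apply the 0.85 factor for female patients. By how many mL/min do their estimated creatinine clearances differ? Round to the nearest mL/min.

22 mL/min

Patient A: CrCl = (140 − 45) × 87 / (72 × 2.7) × 0.85 = 8265.0 / 194.40 × 0.85 ≈ 36.1 mL/min
Patient B: CrCl = (140 − 23) × 109.9 / (72 × 2.62) × 0.85 = 12858.3 / 188.64 × 0.85 ≈ 57.9 mL/min
|36.1 − 57.9| = 21.8 mL/min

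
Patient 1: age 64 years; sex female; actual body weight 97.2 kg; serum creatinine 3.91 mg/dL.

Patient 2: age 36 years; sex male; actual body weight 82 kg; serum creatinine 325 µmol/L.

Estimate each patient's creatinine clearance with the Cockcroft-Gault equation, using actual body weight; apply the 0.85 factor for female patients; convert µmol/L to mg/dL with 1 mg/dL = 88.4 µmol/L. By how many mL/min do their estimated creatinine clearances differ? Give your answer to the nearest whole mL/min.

10 mL/min

Patient 1: CrCl = (140 − 64) × 97.2 / (72 × 3.91) × 0.85 = 7387.2 / 281.52 × 0.85 ≈ 22.3 mL/min
Patient 2: SCr = 325 / 88.4 = 3.676 mg/dL
Patient 2: CrCl = (140 − 36) × 82 / (72 × 3.676) = 8528.0 / 264.67 ≈ 32.2 mL/min
|22.3 − 32.2| = 9.9 mL/min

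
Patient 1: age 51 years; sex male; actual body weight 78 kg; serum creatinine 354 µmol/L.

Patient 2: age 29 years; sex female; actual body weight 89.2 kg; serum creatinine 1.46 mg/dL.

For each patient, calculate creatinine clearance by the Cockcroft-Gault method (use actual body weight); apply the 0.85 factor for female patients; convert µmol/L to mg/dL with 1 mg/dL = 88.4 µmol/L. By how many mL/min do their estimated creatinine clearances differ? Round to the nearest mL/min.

Patient 1: SCr = 354 / 88.4 = 4.005 mg/dL
Patient 1: CrCl = (140 − 51) × 78 / (72 × 4.005) = 6942.0 / 288.36 ≈ 24.1 mL/min
Patient 2: CrCl = (140 − 29) × 89.2 / (72 × 1.46) × 0.85 = 9901.2 / 105.12 × 0.85 ≈ 80.1 mL/min
|24.1 − 80.1| = 56.0 mL/min

56 mL/min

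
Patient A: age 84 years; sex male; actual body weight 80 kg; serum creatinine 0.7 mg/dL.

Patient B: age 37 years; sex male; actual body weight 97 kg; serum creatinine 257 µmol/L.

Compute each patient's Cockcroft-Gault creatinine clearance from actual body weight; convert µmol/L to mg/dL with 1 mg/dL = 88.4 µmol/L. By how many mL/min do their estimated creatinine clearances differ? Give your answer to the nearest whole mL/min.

41 mL/min

Patient A: CrCl = (140 − 84) × 80 / (72 × 0.7) = 4480.0 / 50.40 ≈ 88.9 mL/min
Patient B: SCr = 257 / 88.4 = 2.907 mg/dL
Patient B: CrCl = (140 − 37) × 97 / (72 × 2.907) = 9991.0 / 209.30 ≈ 47.7 mL/min
|88.9 − 47.7| = 41.2 mL/min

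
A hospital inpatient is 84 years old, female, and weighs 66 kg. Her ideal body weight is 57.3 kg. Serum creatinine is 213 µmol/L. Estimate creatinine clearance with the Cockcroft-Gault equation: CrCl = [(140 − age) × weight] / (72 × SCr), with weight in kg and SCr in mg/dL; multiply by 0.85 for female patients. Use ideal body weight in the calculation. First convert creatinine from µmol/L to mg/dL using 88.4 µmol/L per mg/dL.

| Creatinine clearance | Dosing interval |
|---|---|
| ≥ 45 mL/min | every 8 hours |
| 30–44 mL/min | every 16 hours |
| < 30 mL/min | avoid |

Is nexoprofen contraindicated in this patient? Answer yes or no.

SCr = 213 / 88.4 = 2.41 mg/dL
CrCl = (140 − 84) × 57.3 / (72 × 2.41) × 0.85 = 3208.8 / 173.52 × 0.85 ≈ 15.7 mL/min
CrCl ≈ 16 mL/min, which is < 30 mL/min.

yes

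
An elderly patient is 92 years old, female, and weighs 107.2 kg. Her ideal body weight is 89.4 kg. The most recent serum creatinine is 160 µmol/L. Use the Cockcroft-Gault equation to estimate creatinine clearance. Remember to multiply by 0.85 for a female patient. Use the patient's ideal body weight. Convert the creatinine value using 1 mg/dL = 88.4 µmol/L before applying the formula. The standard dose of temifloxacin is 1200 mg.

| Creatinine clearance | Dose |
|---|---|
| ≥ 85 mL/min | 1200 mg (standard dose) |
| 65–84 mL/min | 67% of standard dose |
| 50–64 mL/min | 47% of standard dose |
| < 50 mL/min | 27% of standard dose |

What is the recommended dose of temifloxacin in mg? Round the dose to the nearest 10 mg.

SCr = 160 / 88.4 = 1.81 mg/dL
CrCl = (140 − 92) × 89.4 / (72 × 1.81) × 0.85 = 4291.2 / 130.32 × 0.85 ≈ 28.0 mL/min
CrCl ≈ 28 mL/min → bracket < 50 mL/min.
27% of 1200 mg = 324 mg → 320 mg

320 mg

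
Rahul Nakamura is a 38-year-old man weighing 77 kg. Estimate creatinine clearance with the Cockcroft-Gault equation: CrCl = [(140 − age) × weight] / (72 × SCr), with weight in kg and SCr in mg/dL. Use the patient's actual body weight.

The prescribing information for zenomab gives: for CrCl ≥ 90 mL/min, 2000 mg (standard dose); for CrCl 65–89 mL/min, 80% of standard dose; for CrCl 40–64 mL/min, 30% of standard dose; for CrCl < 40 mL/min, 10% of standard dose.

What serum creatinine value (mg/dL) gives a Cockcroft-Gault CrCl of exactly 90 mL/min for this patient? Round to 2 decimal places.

1.21 mg/dL

Standard dose requires CrCl ≥ 90 mL/min.
Set (140 − 38) × 77 / (72 × SCr) = 90
SCr = (140 − 38) × 77 / (72 × 90) = 1.212 mg/dL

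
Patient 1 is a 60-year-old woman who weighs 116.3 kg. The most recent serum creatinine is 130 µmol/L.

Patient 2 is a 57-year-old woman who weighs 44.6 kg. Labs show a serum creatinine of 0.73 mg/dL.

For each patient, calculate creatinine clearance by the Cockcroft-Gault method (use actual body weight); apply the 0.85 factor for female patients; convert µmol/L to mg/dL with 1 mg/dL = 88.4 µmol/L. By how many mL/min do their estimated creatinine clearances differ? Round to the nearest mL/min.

15 mL/min

Patient 1: SCr = 130 / 88.4 = 1.471 mg/dL
Patient 1: CrCl = (140 − 60) × 116.3 / (72 × 1.471) × 0.85 = 9304.0 / 105.91 × 0.85 ≈ 74.7 mL/min
Patient 2: CrCl = (140 − 57) × 44.6 / (72 × 0.73) × 0.85 = 3701.8 / 52.56 × 0.85 ≈ 59.9 mL/min
|74.7 − 59.9| = 14.8 mL/min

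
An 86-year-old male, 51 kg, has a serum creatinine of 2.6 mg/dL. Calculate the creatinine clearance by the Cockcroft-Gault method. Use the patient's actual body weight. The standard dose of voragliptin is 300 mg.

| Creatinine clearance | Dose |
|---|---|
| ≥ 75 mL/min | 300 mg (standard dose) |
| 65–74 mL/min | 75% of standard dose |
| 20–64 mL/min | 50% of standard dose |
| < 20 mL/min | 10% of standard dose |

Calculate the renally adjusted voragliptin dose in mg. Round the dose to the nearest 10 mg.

CrCl = (140 − 86) × 51 / (72 × 2.6) = 2754.0 / 187.20 ≈ 14.7 mL/min
CrCl ≈ 15 mL/min → bracket < 20 mL/min.
10% of 300 mg = 30 mg

30 mg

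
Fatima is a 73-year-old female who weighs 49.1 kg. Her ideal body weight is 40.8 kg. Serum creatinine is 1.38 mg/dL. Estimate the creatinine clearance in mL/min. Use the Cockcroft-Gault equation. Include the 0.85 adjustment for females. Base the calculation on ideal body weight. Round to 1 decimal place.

23.4 mL/min

CrCl = (140 − 73) × 40.8 / (72 × 1.38) × 0.85 = 2733.6 / 99.36 × 0.85 ≈ 23.4 mL/min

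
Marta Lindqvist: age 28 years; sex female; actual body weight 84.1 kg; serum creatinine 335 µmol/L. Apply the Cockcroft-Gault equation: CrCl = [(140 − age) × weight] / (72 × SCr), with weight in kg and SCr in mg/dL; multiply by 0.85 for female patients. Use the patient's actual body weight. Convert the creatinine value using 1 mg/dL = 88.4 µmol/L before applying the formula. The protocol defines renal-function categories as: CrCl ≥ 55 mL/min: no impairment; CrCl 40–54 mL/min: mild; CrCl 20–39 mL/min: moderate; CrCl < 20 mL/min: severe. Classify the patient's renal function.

moderate

SCr = 335 / 88.4 = 3.79 mg/dL
CrCl = (140 − 28) × 84.1 / (72 × 3.79) × 0.85 = 9419.2 / 272.88 × 0.85 ≈ 29.3 mL/min
29 mL/min falls in the 'moderate' range.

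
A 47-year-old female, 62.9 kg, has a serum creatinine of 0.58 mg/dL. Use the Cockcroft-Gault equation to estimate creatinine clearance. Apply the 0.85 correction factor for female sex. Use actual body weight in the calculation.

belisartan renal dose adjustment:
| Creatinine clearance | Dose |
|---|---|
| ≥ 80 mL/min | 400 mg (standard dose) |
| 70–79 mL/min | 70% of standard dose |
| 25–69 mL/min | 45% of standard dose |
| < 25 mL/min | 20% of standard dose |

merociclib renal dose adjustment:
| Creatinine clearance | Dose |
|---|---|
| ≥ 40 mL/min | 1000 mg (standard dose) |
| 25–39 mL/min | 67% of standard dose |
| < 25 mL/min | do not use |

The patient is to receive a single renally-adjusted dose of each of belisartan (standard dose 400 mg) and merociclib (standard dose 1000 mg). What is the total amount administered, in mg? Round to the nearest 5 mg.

1400 mg

CrCl = (140 − 47) × 62.9 / (72 × 0.58) × 0.85 = 5849.7 / 41.76 × 0.85 ≈ 119.1 mL/min
CrCl ≈ 119 mL/min.
belisartan: ≥ 80 mL/min → 100% of 400 mg = 400 mg.
merociclib: ≥ 40 mL/min → 100% of 1000 mg = 1000 mg.
Total = 400 + 1000 = 1400 mg.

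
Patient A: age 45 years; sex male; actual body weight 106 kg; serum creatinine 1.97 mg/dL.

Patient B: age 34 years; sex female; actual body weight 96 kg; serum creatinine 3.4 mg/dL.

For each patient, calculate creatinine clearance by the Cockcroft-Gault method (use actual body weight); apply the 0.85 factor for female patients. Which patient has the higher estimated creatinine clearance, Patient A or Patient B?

Patient A

Patient A: CrCl = (140 − 45) × 106 / (72 × 1.97) = 10070.0 / 141.84 ≈ 71.0 mL/min
Patient B: CrCl = (140 − 34) × 96 / (72 × 3.4) × 0.85 = 10176.0 / 244.80 × 0.85 ≈ 35.3 mL/min
71.0 vs 35.3 mL/min → Patient A is higher.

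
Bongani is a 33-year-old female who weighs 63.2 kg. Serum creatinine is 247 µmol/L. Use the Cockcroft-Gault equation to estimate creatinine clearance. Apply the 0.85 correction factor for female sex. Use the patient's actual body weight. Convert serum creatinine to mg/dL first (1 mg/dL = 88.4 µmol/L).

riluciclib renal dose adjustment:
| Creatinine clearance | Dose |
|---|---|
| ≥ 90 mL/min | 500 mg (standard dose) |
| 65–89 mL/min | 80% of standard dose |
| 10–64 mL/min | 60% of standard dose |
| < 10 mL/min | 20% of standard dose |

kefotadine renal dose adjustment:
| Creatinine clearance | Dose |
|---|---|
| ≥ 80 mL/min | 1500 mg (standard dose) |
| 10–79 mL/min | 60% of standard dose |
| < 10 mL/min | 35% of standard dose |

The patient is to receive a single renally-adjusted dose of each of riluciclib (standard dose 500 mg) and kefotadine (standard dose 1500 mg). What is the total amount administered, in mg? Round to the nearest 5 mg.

1200 mg

SCr = 247 / 88.4 = 2.794 mg/dL
CrCl = (140 − 33) × 63.2 / (72 × 2.794) × 0.85 = 6762.4 / 201.17 × 0.85 ≈ 28.6 mL/min
CrCl ≈ 29 mL/min.
riluciclib: 10–64 mL/min → 60% of 500 mg = 300 mg.
kefotadine: 10–79 mL/min → 60% of 1500 mg = 900 mg.
Total = 300 + 900 = 1200 mg.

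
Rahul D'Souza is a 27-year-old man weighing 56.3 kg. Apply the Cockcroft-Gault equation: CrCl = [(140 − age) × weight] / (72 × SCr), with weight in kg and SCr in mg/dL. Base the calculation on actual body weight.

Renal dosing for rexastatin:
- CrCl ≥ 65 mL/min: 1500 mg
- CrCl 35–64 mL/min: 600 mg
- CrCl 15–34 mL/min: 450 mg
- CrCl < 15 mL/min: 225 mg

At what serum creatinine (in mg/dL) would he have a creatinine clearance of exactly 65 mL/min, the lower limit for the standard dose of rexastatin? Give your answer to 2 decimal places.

Standard dose requires CrCl ≥ 65 mL/min.
Set (140 − 27) × 56.3 / (72 × SCr) = 65
SCr = (140 − 27) × 56.3 / (72 × 65) = 1.359 mg/dL

1.36 mg/dL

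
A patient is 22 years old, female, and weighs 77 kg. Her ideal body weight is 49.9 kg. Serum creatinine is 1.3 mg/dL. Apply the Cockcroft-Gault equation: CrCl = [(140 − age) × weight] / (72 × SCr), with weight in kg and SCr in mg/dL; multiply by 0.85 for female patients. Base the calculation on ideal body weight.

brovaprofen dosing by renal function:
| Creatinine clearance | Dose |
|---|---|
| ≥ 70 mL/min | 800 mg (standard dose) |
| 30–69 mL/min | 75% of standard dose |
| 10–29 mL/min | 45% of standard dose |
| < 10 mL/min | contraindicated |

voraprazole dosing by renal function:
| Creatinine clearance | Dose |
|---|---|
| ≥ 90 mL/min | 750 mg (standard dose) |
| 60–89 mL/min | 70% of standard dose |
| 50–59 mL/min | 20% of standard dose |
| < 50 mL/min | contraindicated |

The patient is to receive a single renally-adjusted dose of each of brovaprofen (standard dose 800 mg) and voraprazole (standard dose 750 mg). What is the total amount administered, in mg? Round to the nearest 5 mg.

CrCl = (140 − 22) × 49.9 / (72 × 1.3) × 0.85 = 5888.2 / 93.60 × 0.85 ≈ 53.5 mL/min
CrCl ≈ 53 mL/min.
brovaprofen: 30–69 mL/min → 75% of 800 mg = 600 mg.
voraprazole: 50–59 mL/min → 20% of 750 mg = 150 mg.
Total = 600 + 150 = 750 mg.

750 mg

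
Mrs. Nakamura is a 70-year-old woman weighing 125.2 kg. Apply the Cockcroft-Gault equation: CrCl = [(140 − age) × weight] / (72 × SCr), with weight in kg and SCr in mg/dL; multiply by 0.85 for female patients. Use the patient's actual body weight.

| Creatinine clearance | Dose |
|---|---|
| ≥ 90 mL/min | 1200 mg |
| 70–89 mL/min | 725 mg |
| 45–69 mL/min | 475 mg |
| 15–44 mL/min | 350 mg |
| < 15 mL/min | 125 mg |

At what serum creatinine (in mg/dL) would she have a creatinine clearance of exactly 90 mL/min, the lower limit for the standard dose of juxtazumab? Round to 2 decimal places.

1.15 mg/dL

Standard dose requires CrCl ≥ 90 mL/min.
Set (140 − 70) × 125.2 × 0.85 / (72 × SCr) = 90
SCr = (140 − 70) × 125.2 × 0.85 / (72 × 90) = 1.150 mg/dL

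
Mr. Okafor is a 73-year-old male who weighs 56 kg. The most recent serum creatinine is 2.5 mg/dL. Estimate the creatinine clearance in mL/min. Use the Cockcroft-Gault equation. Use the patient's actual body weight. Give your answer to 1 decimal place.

20.8 mL/min

CrCl = (140 − 73) × 56 / (72 × 2.5) = 3752.0 / 180.00 ≈ 20.8 mL/min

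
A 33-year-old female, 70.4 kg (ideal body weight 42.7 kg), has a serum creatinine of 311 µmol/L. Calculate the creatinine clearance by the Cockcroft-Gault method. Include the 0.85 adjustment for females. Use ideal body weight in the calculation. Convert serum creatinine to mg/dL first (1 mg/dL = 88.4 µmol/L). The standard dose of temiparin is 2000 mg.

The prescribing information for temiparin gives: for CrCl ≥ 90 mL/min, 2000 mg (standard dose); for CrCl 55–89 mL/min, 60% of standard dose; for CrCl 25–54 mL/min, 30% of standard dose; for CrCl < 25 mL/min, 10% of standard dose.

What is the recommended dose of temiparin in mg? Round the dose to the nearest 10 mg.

SCr = 311 / 88.4 = 3.518 mg/dL
CrCl = (140 − 33) × 42.7 / (72 × 3.518) × 0.85 = 4568.9 / 253.30 × 0.85 ≈ 15.3 mL/min
CrCl ≈ 15 mL/min → bracket < 25 mL/min.
10% of 2000 mg = 200 mg

200 mg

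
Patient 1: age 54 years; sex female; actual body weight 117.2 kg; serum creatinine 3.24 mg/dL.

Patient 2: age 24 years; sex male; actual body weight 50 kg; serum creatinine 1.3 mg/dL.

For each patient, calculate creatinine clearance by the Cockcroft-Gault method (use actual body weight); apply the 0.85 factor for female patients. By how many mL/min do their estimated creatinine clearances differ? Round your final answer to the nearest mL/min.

25 mL/min

Patient 1: CrCl = (140 − 54) × 117.2 / (72 × 3.24) × 0.85 = 10079.2 / 233.28 × 0.85 ≈ 36.7 mL/min
Patient 2: CrCl = (140 − 24) × 50 / (72 × 1.3) = 5800.0 / 93.60 ≈ 62.0 mL/min
|36.7 − 62.0| = 25.3 mL/min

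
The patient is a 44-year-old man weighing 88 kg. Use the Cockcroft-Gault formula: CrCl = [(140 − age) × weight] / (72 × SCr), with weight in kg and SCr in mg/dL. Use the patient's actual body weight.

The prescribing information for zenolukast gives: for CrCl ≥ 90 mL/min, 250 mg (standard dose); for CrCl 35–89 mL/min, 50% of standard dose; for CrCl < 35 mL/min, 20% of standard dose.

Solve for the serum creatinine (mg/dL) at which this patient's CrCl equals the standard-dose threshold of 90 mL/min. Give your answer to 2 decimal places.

1.30 mg/dL

Standard dose requires CrCl ≥ 90 mL/min.
Set (140 − 44) × 88 / (72 × SCr) = 90
SCr = (140 − 44) × 88 / (72 × 90) = 1.304 mg/dL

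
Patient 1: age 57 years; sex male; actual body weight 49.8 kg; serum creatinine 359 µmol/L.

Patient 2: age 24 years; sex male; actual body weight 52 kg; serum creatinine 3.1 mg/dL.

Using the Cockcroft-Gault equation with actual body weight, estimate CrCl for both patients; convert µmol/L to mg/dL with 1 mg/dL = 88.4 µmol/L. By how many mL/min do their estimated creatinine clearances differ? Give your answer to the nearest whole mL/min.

Patient 1: SCr = 359 / 88.4 = 4.061 mg/dL
Patient 1: CrCl = (140 − 57) × 49.8 / (72 × 4.061) = 4133.4 / 292.39 ≈ 14.1 mL/min
Patient 2: CrCl = (140 − 24) × 52 / (72 × 3.1) = 6032.0 / 223.20 ≈ 27.0 mL/min
|14.1 − 27.0| = 12.9 mL/min

13 mL/min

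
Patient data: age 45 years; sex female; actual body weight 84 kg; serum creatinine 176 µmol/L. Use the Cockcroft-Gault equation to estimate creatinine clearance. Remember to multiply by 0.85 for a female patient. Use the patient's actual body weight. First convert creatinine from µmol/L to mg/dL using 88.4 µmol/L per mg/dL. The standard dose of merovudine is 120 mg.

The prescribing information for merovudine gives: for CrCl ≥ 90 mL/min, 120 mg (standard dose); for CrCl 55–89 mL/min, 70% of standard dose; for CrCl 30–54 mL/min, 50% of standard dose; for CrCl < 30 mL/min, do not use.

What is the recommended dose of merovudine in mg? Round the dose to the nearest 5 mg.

60 mg

SCr = 176 / 88.4 = 1.991 mg/dL
CrCl = (140 − 45) × 84 / (72 × 1.991) × 0.85 = 7980.0 / 143.35 × 0.85 ≈ 47.3 mL/min
CrCl ≈ 47 mL/min → bracket 30–54 mL/min.
50% of 120 mg = 60 mg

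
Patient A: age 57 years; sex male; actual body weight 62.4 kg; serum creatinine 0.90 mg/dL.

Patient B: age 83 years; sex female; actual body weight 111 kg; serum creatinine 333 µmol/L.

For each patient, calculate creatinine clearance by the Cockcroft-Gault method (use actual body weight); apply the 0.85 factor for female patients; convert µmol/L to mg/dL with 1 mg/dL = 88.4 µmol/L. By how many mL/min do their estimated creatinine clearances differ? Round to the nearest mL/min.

Patient A: CrCl = (140 − 57) × 62.4 / (72 × 0.9) = 5179.2 / 64.80 ≈ 79.9 mL/min
Patient B: SCr = 333 / 88.4 = 3.767 mg/dL
Patient B: CrCl = (140 − 83) × 111 / (72 × 3.767) × 0.85 = 6327.0 / 271.22 × 0.85 ≈ 19.8 mL/min
|79.9 − 19.8| = 60.1 mL/min

60 mL/min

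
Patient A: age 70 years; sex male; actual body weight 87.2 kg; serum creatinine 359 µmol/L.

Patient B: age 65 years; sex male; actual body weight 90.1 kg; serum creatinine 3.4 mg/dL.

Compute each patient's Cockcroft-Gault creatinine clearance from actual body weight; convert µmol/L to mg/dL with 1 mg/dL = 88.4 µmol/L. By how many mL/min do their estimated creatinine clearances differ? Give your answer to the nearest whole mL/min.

Patient A: SCr = 359 / 88.4 = 4.061 mg/dL
Patient A: CrCl = (140 − 70) × 87.2 / (72 × 4.061) = 6104.0 / 292.39 ≈ 20.9 mL/min
Patient B: CrCl = (140 − 65) × 90.1 / (72 × 3.4) = 6757.5 / 244.80 ≈ 27.6 mL/min
|20.9 − 27.6| = 6.7 mL/min

7 mL/min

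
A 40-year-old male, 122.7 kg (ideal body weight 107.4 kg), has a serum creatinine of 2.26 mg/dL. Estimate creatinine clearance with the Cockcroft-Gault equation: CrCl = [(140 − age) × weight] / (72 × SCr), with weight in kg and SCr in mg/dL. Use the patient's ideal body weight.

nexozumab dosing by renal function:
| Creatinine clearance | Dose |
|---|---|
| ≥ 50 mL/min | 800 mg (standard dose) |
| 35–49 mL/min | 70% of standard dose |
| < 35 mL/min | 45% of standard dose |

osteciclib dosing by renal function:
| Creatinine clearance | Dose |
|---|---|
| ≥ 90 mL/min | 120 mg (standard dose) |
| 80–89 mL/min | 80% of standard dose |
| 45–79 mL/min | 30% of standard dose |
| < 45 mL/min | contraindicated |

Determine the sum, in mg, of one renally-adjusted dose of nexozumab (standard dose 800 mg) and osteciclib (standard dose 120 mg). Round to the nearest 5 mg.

835 mg

CrCl = (140 − 40) × 107.4 / (72 × 2.26) = 10740.0 / 162.72 ≈ 66.0 mL/min
CrCl ≈ 66 mL/min.
nexozumab: ≥ 50 mL/min → 100% of 800 mg = 800 mg.
osteciclib: 45–79 mL/min → 30% of 120 mg = 36 mg.
Total = 800 + 36 = 836 mg.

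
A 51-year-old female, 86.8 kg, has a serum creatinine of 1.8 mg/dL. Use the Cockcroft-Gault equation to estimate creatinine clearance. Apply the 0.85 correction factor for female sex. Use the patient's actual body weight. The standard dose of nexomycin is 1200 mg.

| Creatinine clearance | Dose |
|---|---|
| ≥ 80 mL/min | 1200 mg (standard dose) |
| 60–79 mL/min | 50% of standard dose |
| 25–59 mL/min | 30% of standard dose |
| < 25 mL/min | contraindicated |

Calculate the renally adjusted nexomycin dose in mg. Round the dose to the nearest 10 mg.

360 mg

CrCl = (140 − 51) × 86.8 / (72 × 1.8) × 0.85 = 7725.2 / 129.60 × 0.85 ≈ 50.7 mL/min
CrCl ≈ 51 mL/min → bracket 25–59 mL/min.
30% of 1200 mg = 360 mg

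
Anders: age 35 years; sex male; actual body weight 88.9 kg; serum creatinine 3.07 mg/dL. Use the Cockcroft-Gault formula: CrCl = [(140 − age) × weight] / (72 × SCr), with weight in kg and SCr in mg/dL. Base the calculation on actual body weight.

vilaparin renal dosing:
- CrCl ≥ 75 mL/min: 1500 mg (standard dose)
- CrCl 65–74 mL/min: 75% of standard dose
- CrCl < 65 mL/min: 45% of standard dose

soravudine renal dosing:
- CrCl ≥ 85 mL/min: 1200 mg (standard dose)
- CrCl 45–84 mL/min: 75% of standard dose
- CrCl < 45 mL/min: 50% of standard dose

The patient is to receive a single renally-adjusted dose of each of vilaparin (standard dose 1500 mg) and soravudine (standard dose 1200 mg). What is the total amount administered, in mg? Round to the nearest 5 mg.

CrCl = (140 − 35) × 88.9 / (72 × 3.07) = 9334.5 / 221.04 ≈ 42.2 mL/min
CrCl ≈ 42 mL/min.
vilaparin: < 65 mL/min → 45% of 1500 mg = 675 mg.
soravudine: < 45 mL/min → 50% of 1200 mg = 600 mg.
Total = 675 + 600 = 1275 mg.

1275 mg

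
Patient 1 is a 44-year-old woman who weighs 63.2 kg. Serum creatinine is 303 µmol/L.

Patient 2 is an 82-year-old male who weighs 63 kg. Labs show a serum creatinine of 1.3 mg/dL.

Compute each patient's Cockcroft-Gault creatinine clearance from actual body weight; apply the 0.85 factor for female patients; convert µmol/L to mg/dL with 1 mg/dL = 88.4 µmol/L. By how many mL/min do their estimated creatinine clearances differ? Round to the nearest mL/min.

18 mL/min

Patient 1: SCr = 303 / 88.4 = 3.428 mg/dL
Patient 1: CrCl = (140 − 44) × 63.2 / (72 × 3.428) × 0.85 = 6067.2 / 246.82 × 0.85 ≈ 20.9 mL/min
Patient 2: CrCl = (140 − 82) × 63 / (72 × 1.3) = 3654.0 / 93.60 ≈ 39.0 mL/min
|20.9 − 39.0| = 18.1 mL/min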